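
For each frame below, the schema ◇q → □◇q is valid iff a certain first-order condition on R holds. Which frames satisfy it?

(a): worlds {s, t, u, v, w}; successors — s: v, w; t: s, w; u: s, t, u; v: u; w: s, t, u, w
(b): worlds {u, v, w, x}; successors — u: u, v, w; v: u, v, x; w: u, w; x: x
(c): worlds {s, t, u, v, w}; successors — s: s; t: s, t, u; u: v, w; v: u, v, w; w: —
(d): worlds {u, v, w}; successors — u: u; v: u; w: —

This is the axiom for the Euclidean property; its first-order frame correspondent is ∀x ∀y ∀z (Rxy ∧ Rxz → Ryz).
(a): fails — Rsv and Rsv but not Rvv.
(b): fails — Ruv and Ruw but not Rvw.
(c): fails — Rts and Rtt but not Rst.
(d): condition met.

(d)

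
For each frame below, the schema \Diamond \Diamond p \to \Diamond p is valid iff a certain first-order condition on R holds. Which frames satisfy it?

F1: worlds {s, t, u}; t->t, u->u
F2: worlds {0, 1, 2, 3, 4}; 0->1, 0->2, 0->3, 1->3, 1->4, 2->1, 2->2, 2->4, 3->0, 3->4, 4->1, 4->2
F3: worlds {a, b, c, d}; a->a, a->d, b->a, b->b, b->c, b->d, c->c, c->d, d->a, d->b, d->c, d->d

This is the axiom for transitivity; its first-order frame correspondent is \forall x \forall y \forall z (Rxy \wedge Ryz \to Rxz).
F1: ✓.
F2: fails — R34 and R42 but not R32.
F3: fails — Rcd and Rdb but not Rcb.

F1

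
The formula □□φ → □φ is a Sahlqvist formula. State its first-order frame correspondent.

density

Suppose □□φ→□φ is valid. Take Rxy and set V(φ)={w : xR²w}. Then □□φ at x, so □φ at x, so φ at y, i.e. ∃z(Rxz∧Rzy).
Conversely, any frame satisfying ∀x ∀y (Rxy → ∃z (Rxz ∧ Rzy)) validates the schema.
So the correspondent is density.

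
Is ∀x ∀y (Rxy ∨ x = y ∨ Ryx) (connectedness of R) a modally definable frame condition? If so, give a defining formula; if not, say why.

Not modally definable

If a class were modally definable it would be closed under disjoint unions (Goldblatt–Thomason).
Take 3 disjoint single-world reflexive frames: each is trivially connected, but their disjoint union has 3 worlds with no edge between distinct components, so it is not connected.
So no modal formula (or set of formulas) defines exactly the connected frames.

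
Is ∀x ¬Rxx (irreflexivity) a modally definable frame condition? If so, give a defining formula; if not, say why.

No — not modally definable

If a class were modally definable it would be closed under surjective bounded morphisms (Goldblatt–Thomason).
The 5-cycle (worlds s,t,u,v,w with s→t→u→v→w→s) is irreflexive, and the map sending every world to a single reflexive point • is a surjective bounded morphism (forth: every edge maps to (•,•); back: every world has a successor). So any modal formula valid on the 5-cycle is also valid on the reflexive point, which is not irreflexive.
Hence irreflexivity is not modally definable.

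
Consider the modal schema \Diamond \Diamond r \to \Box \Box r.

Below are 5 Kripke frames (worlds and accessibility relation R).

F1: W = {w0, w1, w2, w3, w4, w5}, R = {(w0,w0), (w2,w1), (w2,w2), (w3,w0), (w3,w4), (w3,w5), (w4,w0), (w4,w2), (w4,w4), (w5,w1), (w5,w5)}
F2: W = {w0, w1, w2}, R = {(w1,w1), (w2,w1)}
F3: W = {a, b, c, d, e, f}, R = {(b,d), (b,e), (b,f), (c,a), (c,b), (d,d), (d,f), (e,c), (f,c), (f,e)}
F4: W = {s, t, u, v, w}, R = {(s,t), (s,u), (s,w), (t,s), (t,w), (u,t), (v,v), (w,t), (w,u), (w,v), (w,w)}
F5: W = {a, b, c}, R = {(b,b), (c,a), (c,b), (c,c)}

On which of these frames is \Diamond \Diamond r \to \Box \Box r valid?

Frame correspondent (Sahlqvist): \forall x \forall y \forall z ((x R^2 y \wedge x R^2 z) \to \exists w (y = w \wedge z = w)) — i.e. a generalized confluence (Geach) condition.
F1: fails — w2R²w1, w2R²w2 but w1 ≠ w2.
F2: satisfies the condition.
F3: fails — bR²c, bR²d but c ≠ d.
F4: fails — sR²s, sR²t but s ≠ t.
F5: fails — cR²a, cR²b but a ≠ b.

F2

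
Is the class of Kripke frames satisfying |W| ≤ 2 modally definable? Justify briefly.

Modal frame validity is preserved under disjoint unions.
Any modal formula valid on each of 3 disjoint one-world frames is valid on their disjoint union (validity is preserved under disjoint unions). Each one-world frame has |W|=1≤2, but the union has |W|=3.
Hence having at most 2 worlds is not modally definable.

No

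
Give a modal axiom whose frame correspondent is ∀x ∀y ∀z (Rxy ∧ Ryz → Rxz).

The condition is transitivity. The 4 schema □ψ → □□ψ defines it.
Suppose □ψ→□□ψ is valid. Take Rxy, Ryz and set V(ψ)={w : Rxw}. Then □ψ at x, so □□ψ at x, so □ψ at y, so ψ at z, i.e. Rxz.

□ψ → □□ψ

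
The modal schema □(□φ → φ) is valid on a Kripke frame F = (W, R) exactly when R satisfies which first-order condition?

shift-reflexivity: ∀x ∀y (Rxy → Ryy)

Suppose □(□φ→φ) is valid. Take Rxy and set V(φ)={w : Ryw}. Then at y, □φ holds; since □(□φ→φ) at x, □φ→φ at y, so φ at y, i.e. Ryy.
The converse is a direct semantic check.
So the correspondent is shift-reflexivity.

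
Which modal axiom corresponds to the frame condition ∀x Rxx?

□s → s

The condition is reflexivity. The T schema □s → s defines it.
Suppose □s→s is valid. At any x set V(s)={w : Rxw}. Then □s holds at x, so s holds at x, i.e. Rxx.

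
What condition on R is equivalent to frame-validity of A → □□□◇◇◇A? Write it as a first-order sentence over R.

This is a Sahlqvist (Geach-type) schema ◇^0□^0A → □^3◇^3A.
Minimal-valuation argument: fix x; take any y with xR^0y and any z with xR^3z. Set V(A) to the set of worlds R-reachable from y in exactly 0 steps. Then □^0A holds at y, so the antecedent holds at x; validity forces ◇^3A at z, giving a w with zR^3w and yR^0w.
First-order correspondent: ∀x ∀z (xR³z → ∃w (x = w ∧ zR³w)).

∀x ∀z (xR³z → ∃w (x = w ∧ zR³w))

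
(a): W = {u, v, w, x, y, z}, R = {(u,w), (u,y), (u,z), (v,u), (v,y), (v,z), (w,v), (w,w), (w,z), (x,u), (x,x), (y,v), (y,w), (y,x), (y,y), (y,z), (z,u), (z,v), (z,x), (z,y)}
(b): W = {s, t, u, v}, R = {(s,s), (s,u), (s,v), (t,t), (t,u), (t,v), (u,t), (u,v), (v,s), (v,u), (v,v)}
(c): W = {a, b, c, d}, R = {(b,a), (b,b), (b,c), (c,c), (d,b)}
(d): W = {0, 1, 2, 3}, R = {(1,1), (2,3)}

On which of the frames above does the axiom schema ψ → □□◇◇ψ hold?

This is the axiom for a generalized confluence (Geach) condition; its first-order frame correspondent is ∀x ∀z (xR²z → ∃w (x = w ∧ zR²w)).
(a): fails — vR²x but no t with v=t and xR²t.
(b): holds.
(c): fails — bR²a but no w with b=w and aR²w.
(d): holds.

(b), (d)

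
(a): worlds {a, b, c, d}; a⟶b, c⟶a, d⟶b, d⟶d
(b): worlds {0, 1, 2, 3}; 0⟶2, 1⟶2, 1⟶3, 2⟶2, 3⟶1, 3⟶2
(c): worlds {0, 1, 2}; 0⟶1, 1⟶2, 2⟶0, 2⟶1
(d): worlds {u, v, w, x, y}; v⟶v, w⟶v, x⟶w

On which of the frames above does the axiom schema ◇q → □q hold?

(d)

The schema corresponds to partial functionality: ∀x ∀y ∀z (Rxy ∧ Rxz → y = z).
(a): fails — d sees both b and d.
(b): fails — 1 sees both 2 and 3.
(c): fails — 2 sees both 0 and 1.
(d): ✓.
Valid on: (d).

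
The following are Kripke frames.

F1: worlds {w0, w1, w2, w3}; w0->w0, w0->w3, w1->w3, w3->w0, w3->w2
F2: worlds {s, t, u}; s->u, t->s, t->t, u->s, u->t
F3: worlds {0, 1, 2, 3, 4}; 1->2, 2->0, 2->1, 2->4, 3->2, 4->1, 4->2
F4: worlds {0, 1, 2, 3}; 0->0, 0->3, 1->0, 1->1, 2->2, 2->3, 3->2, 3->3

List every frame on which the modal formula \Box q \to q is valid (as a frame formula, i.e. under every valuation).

This is the axiom for reflexivity; its first-order frame correspondent is \forall x Rxx.
F1: fails — world w1 does not see itself.
F2: fails — world s does not see itself.
F3: fails — world 0 does not see itself.
F4: holds.

F4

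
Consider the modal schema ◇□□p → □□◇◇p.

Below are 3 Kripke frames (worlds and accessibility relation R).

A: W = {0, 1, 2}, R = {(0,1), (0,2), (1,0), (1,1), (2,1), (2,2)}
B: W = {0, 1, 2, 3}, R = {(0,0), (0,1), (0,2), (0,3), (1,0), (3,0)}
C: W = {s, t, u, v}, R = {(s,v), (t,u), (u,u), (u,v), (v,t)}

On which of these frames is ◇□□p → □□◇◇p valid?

The schema corresponds to a generalized confluence (Geach) condition: ∀x ∀y ∀z ((xRy ∧ xR²z) → ∃w (yR²w ∧ zR²w)).
A: condition met.
B: fails — 0R0, 0R²2 but no w with 0R²w and 2R²w.
C: condition met.
Valid on: A, C.

A, C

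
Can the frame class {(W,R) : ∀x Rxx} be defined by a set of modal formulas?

This is a Sahlqvist condition; the T axiom □p → p defines it.

Yes — defined by □p → p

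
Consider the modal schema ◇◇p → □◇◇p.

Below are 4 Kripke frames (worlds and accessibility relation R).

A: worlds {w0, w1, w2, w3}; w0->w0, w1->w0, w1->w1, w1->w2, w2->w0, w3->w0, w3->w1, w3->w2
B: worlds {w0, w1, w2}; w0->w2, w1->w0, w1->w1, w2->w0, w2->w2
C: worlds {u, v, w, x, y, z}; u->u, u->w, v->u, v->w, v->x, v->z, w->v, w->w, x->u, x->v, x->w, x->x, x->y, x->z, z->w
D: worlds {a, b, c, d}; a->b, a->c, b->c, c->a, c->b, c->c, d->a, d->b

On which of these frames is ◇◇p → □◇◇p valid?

Frame correspondent (Sahlqvist): ∀x ∀y ∀z ((xR²y ∧ xRz) → ∃w (y = w ∧ zR²w)) — i.e. a generalized confluence (Geach) condition.
A: fails — w1R²w1, w1Rw0 but no w with w1=w and w0R²w.
B: fails — w1R²w1, w1Rw0 but no w with w1=w and w0R²w.
C: fails — vR²u, vRz but no t with u=t and zR²t.
D: ✓.
Valid on: D.

D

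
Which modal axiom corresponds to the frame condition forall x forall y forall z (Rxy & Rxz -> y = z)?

This is partial functionality; the standard corresponding axiom is CD: ◇q → □q.
Suppose ◇q→□q is valid. Take Rxy, Rxz and set V(q)={y}. Then ◇q at x, so □q at x, so q at z, i.e. z=y.

◇q → □q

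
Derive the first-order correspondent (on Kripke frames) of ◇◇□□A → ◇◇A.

This is a Sahlqvist (Geach-type) schema ◇^2□^2A → □^0◇^2A.
First-order correspondent: ∀x ∀y (xR²y → ∃w (yR²w ∧ xR²w)).

∀x ∀y (xR²y → ∃w (yR²w ∧ xR²w))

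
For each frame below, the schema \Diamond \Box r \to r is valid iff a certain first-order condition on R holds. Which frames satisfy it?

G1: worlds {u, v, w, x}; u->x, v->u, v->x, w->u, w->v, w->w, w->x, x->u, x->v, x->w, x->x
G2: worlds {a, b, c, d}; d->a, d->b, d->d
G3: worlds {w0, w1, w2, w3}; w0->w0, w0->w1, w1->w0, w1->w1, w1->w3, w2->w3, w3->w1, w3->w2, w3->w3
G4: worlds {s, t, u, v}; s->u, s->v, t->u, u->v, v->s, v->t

G3

The schema corresponds to symmetry: \forall x \forall y (Rxy \to Ryx).
G1: fails — Rwu but not Ruw.
G2: fails — Rdb but not Rbd.
G3: holds.
G4: fails — Ruv but not Rvu.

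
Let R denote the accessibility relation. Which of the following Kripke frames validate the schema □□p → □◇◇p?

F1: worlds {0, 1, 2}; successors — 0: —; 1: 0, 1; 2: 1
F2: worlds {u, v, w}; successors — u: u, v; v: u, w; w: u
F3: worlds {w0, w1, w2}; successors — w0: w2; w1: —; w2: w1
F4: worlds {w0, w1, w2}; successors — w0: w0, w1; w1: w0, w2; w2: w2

The schema corresponds to a generalized confluence (Geach) condition: ∀x ∀z (xRz → ∃w (xR²w ∧ zR²w)).
F1: fails — 1R0 but no w with 1R²w and 0R²w.
F2: holds.
F3: fails — w0Rw2 but no w with w0R²w and w2R²w.
F4: holds.
Valid on: F2, F4.

F2, F4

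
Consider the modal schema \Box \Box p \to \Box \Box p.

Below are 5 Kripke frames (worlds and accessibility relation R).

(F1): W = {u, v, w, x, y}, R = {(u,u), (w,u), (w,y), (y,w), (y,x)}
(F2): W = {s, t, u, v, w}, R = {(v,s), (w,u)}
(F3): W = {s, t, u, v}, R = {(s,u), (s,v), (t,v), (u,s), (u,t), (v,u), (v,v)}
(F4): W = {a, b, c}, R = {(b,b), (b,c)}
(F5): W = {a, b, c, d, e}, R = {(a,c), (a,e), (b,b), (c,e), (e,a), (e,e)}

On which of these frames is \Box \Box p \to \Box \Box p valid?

Frame correspondent (Sahlqvist): \forall x \forall z (x R^2 z \to \exists w (x R^2 w \wedge z = w)) — i.e. a generalized confluence (Geach) condition.
(F1): holds.
(F2): holds.
(F3): holds.
(F4): holds.
(F5): holds.
Valid on: (F1), (F2), (F3), (F4), (F5).

(F1), (F2), (F3), (F4), (F5)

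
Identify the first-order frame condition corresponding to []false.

emptiness of R

□⊥ is valid iff no world has any successor (otherwise □⊥ fails at any world with one).
Conversely, on a frame with emptiness of R the schema holds at every world under every valuation.
So the correspondent is emptiness of R.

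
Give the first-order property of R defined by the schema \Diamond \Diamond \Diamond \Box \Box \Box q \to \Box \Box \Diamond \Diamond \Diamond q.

This is a Sahlqvist (Geach-type) schema ◇^3□^3q → □^2◇^3q.
Minimal-valuation argument: fix x; take any y with xR^3y and any z with xR^2z. Set V(q) to the set of worlds R-reachable from y in exactly 3 steps. Then □^3q holds at y, so the antecedent holds at x; validity forces ◇^3q at z, giving a w with zR^3w and yR^3w.
First-order correspondent: \forall x \forall y \forall z ((x R^3 y \wedge x R^2 z) \to \exists w (y R^3 w \wedge z R^3 w)).

\forall x \forall y \forall z ((x R^3 y \wedge x R^2 z) \to \exists w (y R^3 w \wedge z R^3 w))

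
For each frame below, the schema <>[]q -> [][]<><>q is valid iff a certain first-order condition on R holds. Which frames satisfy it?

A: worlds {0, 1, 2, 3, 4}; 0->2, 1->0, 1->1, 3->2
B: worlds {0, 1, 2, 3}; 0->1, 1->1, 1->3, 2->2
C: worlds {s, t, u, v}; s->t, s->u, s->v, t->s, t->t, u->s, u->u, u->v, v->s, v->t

C

This is the axiom for a generalized confluence (Geach) condition; its first-order frame correspondent is forall x forall y forall z ((xRy & x R^2 z) -> exists w (yRw & z R^2 w)).
A: fails — 1R0, 1R²0 but no w with 0Rw and 0R²w.
B: fails — 0R1, 0R²3 but no w with 1Rw and 3R²w.
C: condition met.
Valid on: C.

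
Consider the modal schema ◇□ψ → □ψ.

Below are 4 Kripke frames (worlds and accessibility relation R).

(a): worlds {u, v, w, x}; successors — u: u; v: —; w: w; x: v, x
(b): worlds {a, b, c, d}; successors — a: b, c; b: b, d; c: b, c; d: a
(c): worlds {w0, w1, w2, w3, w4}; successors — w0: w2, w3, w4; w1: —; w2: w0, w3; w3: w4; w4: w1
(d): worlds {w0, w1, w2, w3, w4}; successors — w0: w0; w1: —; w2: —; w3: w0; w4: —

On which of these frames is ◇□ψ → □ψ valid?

Frame correspondent (Sahlqvist): ∀x ∀y ∀z (Rxy ∧ Rxz → Ryz) — i.e. the Euclidean property.
(a): fails — Rxv and Rxx but not Rvx.
(b): fails — Rab and Rac but not Rbc.
(c): fails — Rw0w4 and Rw0w4 but not Rw4w4.
(d): satisfies the condition.
Valid on: (d).

(d)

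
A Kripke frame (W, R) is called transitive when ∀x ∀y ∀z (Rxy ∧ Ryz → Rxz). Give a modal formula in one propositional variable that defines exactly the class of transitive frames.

A defining formula is □r → □□r (the 4 axiom).

□r → □□r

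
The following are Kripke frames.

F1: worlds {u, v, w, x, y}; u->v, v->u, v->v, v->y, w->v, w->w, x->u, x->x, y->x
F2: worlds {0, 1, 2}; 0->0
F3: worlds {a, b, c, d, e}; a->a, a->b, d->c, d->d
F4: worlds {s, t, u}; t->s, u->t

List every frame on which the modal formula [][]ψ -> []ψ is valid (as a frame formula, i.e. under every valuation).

This is the axiom for density; its first-order frame correspondent is forall x forall y (Rxy -> exists z (Rxz & Rzy)).
F1: holds.
F2: holds.
F3: holds.
F4: fails — Rts but no z with Rtz and Rzs.

F1, F2, F3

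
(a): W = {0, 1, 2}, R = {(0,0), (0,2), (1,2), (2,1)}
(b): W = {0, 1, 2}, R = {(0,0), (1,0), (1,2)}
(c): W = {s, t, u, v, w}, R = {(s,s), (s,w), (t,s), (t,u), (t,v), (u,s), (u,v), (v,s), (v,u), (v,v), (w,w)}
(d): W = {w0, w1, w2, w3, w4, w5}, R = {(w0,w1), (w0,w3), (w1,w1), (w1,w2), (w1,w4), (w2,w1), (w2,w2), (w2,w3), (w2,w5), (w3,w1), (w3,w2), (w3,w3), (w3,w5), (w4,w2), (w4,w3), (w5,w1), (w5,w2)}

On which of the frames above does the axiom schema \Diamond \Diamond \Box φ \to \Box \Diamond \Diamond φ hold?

(c), (d)

Frame correspondent (Sahlqvist): \forall x \forall y \forall z ((x R^2 y \wedge xRz) \to \exists w (yRw \wedge z R^2 w)) — i.e. a generalized confluence (Geach) condition.
(a): fails — 0R²2, 0R2 but no w with 2Rw and 2R²w.
(b): fails — 1R²0, 1R2 but no w with 0Rw and 2R²w.
(c): condition met.
(d): condition met.
Valid on: (c), (d).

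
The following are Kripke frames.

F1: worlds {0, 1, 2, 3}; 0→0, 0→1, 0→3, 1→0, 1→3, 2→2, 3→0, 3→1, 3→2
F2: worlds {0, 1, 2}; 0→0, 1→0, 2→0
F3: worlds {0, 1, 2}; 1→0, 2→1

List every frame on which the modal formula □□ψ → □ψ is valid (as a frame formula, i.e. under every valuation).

Frame correspondent (Sahlqvist): ∀x ∀y (Rxy → ∃z (Rxz ∧ Rzy)) — i.e. density.
F1: satisfies the condition.
F2: satisfies the condition.
F3: fails — R10 but no z with R1z and Rz0.

F1, F2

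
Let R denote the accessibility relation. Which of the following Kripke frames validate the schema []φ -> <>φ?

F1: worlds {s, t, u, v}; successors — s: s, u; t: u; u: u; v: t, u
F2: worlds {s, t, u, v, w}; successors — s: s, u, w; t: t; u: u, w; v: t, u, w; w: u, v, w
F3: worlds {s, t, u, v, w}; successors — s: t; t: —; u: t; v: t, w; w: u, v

F1, F2

The schema corresponds to seriality: forall x exists y Rxy.
F1: ✓.
F2: ✓.
F3: fails — world t has no successor.
Valid on: F1, F2.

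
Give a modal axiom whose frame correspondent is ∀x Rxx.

□s → s

This is reflexivity; the standard corresponding axiom is T: □s → s.
Suppose □s→s is valid. At any x set V(s)={w : Rxw}. Then □s holds at x, so s holds at x, i.e. Rxx.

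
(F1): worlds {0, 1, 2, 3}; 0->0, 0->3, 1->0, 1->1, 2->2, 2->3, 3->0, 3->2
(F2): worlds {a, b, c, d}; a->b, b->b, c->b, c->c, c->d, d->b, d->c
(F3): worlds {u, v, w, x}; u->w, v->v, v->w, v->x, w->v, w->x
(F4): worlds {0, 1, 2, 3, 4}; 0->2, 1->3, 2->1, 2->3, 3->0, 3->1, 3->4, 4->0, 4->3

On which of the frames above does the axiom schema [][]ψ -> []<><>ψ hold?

(F1), (F2), (F4)

Frame correspondent (Sahlqvist): forall x forall z (xRz -> exists w (x R^2 w & z R^2 w)) — i.e. a generalized confluence (Geach) condition.
(F1): ✓.
(F2): ✓.
(F3): fails — vRx but no t with vR²t and xR²t.
(F4): ✓.
Valid on: (F1), (F2), (F4).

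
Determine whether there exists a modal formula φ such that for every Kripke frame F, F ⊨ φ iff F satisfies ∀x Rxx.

The condition is reflexivity. A defining modal formula is □p → p.
Suppose □p→p is valid. At any x set V(p)={w : Rxw}. Then □p holds at x, so p holds at x, i.e. Rxx.

Yes — defined by □p → p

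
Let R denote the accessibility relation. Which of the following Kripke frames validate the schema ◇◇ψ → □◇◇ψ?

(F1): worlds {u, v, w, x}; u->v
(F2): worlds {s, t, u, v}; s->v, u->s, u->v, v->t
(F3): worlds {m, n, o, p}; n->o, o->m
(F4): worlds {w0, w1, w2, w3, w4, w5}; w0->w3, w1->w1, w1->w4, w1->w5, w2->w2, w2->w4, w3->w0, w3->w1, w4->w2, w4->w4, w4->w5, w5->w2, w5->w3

(F1)

Frame correspondent (Sahlqvist): ∀x ∀y ∀z ((xR²y ∧ xRz) → ∃w (y = w ∧ zR²w)) — i.e. a generalized confluence (Geach) condition.
(F1): satisfies the condition.
(F2): fails — sR²t, sRv but no w with t=w and vR²w.
(F3): fails — nR²m, nRo but no w with m=w and oR²w.
(F4): fails — w0R²w0, w0Rw3 but no w with w0=w and w3R²w.
Valid on: (F1).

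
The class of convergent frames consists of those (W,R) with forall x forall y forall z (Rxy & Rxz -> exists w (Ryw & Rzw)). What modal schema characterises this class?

◇□r → □◇r

A defining formula is ◇□r → □◇r (the .2 axiom).
Suppose ◇□r→□◇r is valid. Take Rxy, Rxz and set V(r)={w : Ryw}. Then □r at y so ◇□r at x, so □◇r at x, so ◇r at z, giving w with Rzw and Ryw.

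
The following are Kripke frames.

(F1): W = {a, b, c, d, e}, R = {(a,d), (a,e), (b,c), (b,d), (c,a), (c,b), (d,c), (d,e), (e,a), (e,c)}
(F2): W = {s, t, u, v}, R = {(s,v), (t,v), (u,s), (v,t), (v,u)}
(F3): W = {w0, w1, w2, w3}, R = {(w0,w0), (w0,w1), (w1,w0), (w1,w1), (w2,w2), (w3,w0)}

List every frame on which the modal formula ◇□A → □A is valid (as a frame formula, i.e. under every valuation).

(F3)

Frame correspondent (Sahlqvist): ∀x ∀y ∀z (Rxy ∧ Rxz → Ryz) — i.e. the Euclidean property.
(F1): fails — Rae and Rae but not Ree.
(F2): fails — Rsv and Rsv but not Rvv.
(F3): satisfies the condition.
Valid on: (F3).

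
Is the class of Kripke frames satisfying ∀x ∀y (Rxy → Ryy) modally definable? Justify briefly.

Yes: it is shift-reflexivity, defined by the T□ schema □(□r → r).
Suppose □(□r→r) is valid. Take Rxy and set V(r)={w : Ryw}. Then at y, □r holds; since □(□r→r) at x, □r→r at y, so r at y, i.e. Ryy.

Yes — defined by □(□r → r)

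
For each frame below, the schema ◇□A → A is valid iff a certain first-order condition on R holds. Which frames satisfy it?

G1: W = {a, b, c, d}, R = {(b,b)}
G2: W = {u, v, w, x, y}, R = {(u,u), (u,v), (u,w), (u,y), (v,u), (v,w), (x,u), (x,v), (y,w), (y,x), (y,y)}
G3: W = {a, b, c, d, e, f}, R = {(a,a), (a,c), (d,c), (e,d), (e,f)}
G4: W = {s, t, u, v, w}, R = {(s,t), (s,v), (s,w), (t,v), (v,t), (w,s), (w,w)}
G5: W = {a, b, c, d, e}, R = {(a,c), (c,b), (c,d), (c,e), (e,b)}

The schema corresponds to a generalized confluence (Geach) condition: ∀x ∀y (xRy → ∃w (yRw ∧ x = w)).
G1: ✓.
G2: fails — uRw but no t with wRt and u=t.
G3: fails — aRc but no w with cRw and a=w.
G4: fails — sRt but no w* with tRw* and s=w*.
G5: fails — aRc but no w with cRw and a=w.
Valid on: G1.

G1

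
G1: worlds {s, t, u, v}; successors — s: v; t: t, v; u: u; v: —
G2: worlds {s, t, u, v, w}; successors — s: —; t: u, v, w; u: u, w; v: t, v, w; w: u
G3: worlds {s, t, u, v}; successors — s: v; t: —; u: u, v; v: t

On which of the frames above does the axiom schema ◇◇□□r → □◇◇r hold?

The schema corresponds to a generalized confluence (Geach) condition: ∀x ∀y ∀z ((xR²y ∧ xRz) → ∃w (yR²w ∧ zR²w)).
G1: fails — tR²t, tRv but no w with tR²w and vR²w.
G2: holds.
G3: fails — sR²t, sRv but no w with tR²w and vR²w.
Valid on: G2.

G2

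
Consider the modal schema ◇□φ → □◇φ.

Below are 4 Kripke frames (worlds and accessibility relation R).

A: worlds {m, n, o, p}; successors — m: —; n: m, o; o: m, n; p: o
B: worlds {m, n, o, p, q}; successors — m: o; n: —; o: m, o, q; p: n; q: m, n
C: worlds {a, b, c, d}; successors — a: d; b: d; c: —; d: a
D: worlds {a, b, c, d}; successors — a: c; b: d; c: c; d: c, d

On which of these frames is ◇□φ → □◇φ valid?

The schema corresponds to convergence: ∀x ∀y ∀z (Rxy ∧ Rxz → ∃w (Ryw ∧ Rzw)).
A: fails — Rno and Rnm but o and m have no common successor.
B: fails — Rom and Roq but m and q have no common successor.
C: satisfies the condition.
D: satisfies the condition.

C, D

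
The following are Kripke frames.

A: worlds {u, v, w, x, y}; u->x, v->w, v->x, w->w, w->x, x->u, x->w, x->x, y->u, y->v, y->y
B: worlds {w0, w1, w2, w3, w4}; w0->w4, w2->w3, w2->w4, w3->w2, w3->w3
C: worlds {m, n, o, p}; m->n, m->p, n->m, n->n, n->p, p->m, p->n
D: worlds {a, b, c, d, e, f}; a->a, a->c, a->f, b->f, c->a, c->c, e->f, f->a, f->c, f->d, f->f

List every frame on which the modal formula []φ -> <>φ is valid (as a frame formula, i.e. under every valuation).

This is the axiom for seriality; its first-order frame correspondent is forall x exists y Rxy.
A: holds.
B: fails — world w1 has no successor.
C: fails — world o has no successor.
D: fails — world d has no successor.
Valid on: A.

A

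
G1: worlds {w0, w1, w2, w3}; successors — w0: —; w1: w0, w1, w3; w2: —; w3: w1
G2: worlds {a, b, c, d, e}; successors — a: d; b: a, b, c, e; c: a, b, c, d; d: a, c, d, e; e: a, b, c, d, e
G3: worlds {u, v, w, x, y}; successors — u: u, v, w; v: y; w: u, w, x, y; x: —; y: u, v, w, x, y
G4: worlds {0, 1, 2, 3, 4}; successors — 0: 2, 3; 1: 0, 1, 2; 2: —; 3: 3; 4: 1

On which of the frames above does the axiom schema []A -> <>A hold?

Frame correspondent (Sahlqvist): forall x exists y Rxy — i.e. seriality.
G1: fails — world w0 has no successor.
G2: ✓.
G3: fails — world x has no successor.
G4: fails — world 2 has no successor.
Valid on: G2.

G2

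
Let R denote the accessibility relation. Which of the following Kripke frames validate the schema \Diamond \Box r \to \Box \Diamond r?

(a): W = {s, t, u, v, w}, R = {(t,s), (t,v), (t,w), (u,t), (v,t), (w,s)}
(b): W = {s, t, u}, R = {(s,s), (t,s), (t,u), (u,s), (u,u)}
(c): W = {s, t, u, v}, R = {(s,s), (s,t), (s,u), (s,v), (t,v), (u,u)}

(b)

This is the axiom for convergence; its first-order frame correspondent is \forall x \forall y \forall z (Rxy \wedge Rxz \to \exists w (Ryw \wedge Rzw)).
(a): fails — Rtv and Rts but v and s have no common successor.
(b): satisfies the condition.
(c): fails — Rsv and Rsv but v and v have no common successor.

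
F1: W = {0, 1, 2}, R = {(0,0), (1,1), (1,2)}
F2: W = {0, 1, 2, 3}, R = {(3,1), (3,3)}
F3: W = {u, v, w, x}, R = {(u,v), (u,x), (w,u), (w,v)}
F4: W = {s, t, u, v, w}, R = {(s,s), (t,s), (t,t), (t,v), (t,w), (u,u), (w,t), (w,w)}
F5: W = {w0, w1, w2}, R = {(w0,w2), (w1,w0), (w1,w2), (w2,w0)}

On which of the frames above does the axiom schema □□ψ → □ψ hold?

The schema corresponds to density: ∀x ∀y (Rxy → ∃z (Rxz ∧ Rzy)).
F1: condition met.
F2: condition met.
F3: fails — Ruv but no z with Ruz and Rzv.
F4: condition met.
F5: fails — Rw0w2 but no z with Rw0z and Rzw2.

F1, F2, F4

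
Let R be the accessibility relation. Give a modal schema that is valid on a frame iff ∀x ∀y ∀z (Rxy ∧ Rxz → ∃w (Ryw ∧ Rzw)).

◇□p → □◇p

This is convergence; the standard corresponding axiom is .2: ◇□p → □◇p.
Suppose ◇□p→□◇p is valid. Take Rxy, Rxz and set V(p)={w : Ryw}. Then □p at y so ◇□p at x, so □◇p at x, so ◇p at z, giving w with Rzw and Ryw.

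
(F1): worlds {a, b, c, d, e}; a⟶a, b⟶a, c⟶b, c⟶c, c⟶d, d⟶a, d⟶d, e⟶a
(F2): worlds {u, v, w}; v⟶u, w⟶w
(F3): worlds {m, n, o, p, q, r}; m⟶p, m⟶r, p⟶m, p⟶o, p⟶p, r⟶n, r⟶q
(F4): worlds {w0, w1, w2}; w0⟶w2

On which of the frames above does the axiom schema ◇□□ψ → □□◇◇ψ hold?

(F1), (F2), (F4)

The schema corresponds to a generalized confluence (Geach) condition: ∀x ∀y ∀z ((xRy ∧ xR²z) → ∃w (yR²w ∧ zR²w)).
(F1): condition met.
(F2): condition met.
(F3): fails — mRp, mR²n but no w with pR²w and nR²w.
(F4): condition met.
Valid on: (F1), (F2), (F4).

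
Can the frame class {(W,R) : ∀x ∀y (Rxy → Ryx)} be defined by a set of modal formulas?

Definable; p → □◇p defines it

The condition is symmetry. A defining modal formula is p → □◇p.
Suppose p→□◇p is valid. Take Rxy and set V(p)={x}. Then p at x, so □◇p at x, so ◇p at y, so some z with Ryz has p; z=x, i.e. Ryx.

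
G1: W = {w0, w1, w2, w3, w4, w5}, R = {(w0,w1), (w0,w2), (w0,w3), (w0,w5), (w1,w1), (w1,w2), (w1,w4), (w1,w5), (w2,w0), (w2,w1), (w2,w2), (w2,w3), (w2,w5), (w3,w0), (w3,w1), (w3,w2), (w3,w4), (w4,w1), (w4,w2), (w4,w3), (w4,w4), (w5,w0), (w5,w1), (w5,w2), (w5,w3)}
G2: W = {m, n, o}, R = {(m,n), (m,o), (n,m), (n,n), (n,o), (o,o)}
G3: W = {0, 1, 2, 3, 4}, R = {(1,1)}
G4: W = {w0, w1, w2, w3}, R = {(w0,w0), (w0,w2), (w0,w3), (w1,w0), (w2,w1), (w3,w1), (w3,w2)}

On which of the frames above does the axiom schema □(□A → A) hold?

Frame correspondent (Sahlqvist): ∀x ∀y (Rxy → Ryy) — i.e. shift-reflexivity.
G1: fails — Rw4w3 but not Rw3w3.
G2: fails — Rnm but not Rmm.
G3: ✓.
G4: fails — Rw3w1 but not Rw1w1.
Valid on: G3.

G3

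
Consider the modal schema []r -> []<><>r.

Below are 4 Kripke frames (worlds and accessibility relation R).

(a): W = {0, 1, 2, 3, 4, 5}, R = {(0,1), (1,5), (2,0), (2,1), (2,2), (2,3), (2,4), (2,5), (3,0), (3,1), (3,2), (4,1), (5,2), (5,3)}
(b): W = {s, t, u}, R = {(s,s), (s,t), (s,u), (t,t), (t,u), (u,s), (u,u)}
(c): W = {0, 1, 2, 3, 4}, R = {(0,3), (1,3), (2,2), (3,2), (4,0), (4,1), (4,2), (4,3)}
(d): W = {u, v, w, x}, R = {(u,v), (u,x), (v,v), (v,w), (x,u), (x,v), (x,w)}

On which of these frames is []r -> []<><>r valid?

This is the axiom for a generalized confluence (Geach) condition; its first-order frame correspondent is forall x forall z (xRz -> exists w (xRw & z R^2 w)).
(a): fails — 0R1 but no w with 0Rw and 1R²w.
(b): condition met.
(c): fails — 0R3 but no w with 0Rw and 3R²w.
(d): fails — vRw but no t with vRt and wR²t.

(b)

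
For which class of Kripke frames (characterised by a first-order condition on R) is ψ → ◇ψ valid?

This schema is equivalent to the T axiom □ψ → ψ.
It corresponds to reflexivity: ∀x Rxx.

Reflexivity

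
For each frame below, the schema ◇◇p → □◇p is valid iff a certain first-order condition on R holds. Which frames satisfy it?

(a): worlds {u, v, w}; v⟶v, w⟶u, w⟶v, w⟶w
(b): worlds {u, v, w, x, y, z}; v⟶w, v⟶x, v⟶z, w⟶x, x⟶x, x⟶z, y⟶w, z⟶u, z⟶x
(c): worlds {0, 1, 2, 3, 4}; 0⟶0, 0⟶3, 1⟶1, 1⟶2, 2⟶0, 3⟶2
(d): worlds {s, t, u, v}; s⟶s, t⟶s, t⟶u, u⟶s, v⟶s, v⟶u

(d)

Frame correspondent (Sahlqvist): ∀x ∀y ∀z ((xR²y ∧ xRz) → ∃w (y = w ∧ zRw)) — i.e. a generalized confluence (Geach) condition.
(a): fails — wR²u, wRu but no t with u=t and uRt.
(b): fails — vR²u, vRw but no t with u=t and wRt.
(c): fails — 0R²0, 0R3 but no w with 0=w and 3Rw.
(d): condition met.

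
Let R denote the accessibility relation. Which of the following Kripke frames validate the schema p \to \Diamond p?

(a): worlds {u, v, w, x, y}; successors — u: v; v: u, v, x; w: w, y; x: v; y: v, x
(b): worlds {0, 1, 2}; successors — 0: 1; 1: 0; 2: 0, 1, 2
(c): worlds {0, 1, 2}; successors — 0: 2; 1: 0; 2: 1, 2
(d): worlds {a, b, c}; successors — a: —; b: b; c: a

none

This is the axiom for reflexivity; its first-order frame correspondent is \forall x Rxx.
(a): fails — world u does not see itself.
(b): fails — world 0 does not see itself.
(c): fails — world 0 does not see itself.
(d): fails — world a does not see itself.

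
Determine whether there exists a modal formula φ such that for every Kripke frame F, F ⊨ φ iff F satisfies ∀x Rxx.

Yes: it is reflexivity, defined by the T schema □r → r.
Suppose □r→r is valid. At any x set V(r)={w : Rxw}. Then □r holds at x, so r holds at x, i.e. Rxx.

Yes — defined by □r → r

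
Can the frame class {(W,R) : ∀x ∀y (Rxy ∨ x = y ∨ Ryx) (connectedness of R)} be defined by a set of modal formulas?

Modal frame validity is preserved under disjoint unions.
Take 2 disjoint single-world reflexive frames: each is trivially connected, but their disjoint union has 2 worlds with no edge between distinct components, so it is not connected.
Hence connectedness of R is not modally definable.

Not definable by any modal formula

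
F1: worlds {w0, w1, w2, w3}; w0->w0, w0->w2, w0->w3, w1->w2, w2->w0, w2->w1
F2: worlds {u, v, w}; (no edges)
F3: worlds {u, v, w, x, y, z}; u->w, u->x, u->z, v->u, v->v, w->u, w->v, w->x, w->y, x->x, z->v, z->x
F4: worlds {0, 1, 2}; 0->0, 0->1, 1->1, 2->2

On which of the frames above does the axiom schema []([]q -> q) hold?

Frame correspondent (Sahlqvist): forall x forall y (Rxy -> Ryy) — i.e. shift-reflexivity.
F1: fails — Rw1w2 but not Rw2w2.
F2: satisfies the condition.
F3: fails — Ruz but not Rzz.
F4: satisfies the condition.
Valid on: F2, F4.

F2, F4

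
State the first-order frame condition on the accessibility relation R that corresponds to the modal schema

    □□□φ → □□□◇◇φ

This is a Sahlqvist (Geach-type) schema ◇^0□^3φ → □^3◇^2φ.
Minimal-valuation argument: fix x; take any y with xR^0y and any z with xR^3z. Set V(φ) to the set of worlds R-reachable from y in exactly 3 steps. Then □^3φ holds at y, so the antecedent holds at x; validity forces ◇^2φ at z, giving a w with zR^2w and yR^3w.
First-order correspondent: ∀x ∀z (xR³z → ∃w (xR³w ∧ zR²w)).

∀x ∀z (xR³z → ∃w (xR³w ∧ zR²w))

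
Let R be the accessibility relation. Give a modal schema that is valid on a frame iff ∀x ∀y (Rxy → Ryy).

□(□s → s)

A defining formula is □(□s → s) (the T□ axiom).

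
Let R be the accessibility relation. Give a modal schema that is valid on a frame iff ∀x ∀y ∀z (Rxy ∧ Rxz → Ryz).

◇p → □◇p

A defining formula is ◇p → □◇p (the 5 axiom).
Suppose ◇p→□◇p is valid. Take Rxy, Rxz and set V(p)={y}. Then ◇p at x, so □◇p at x, so ◇p at z, so some w with Rzw has p; w=y, i.e. Rzy. By symmetry of the argument, Ryz.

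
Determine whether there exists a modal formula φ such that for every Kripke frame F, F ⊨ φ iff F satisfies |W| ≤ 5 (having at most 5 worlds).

If a class were modally definable it would be closed under disjoint unions (Goldblatt–Thomason).
Any modal formula valid on each of 6 disjoint one-world frames is valid on their disjoint union (validity is preserved under disjoint unions). Each one-world frame has |W|=1≤5, but the union has |W|=6.
So no modal formula (or set of formulas) defines exactly the |W|≤5 frames.

No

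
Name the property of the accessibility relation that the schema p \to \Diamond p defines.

This is a form of the T axiom.
Its frame correspondent is reflexivity — \forall x Rxx.

Reflexivity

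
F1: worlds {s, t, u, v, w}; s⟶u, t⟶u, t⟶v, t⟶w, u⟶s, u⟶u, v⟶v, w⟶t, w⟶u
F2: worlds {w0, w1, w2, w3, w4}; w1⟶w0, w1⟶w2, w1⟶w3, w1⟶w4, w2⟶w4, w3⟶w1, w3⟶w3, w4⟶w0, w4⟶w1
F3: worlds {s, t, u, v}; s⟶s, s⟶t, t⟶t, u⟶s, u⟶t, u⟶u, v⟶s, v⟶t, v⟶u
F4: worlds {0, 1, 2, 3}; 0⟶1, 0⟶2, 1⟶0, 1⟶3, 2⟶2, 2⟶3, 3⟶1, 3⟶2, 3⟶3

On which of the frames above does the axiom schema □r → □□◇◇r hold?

F3, F4

Frame correspondent (Sahlqvist): ∀x ∀z (xR²z → ∃w (xRw ∧ zR²w)) — i.e. a generalized confluence (Geach) condition.
F1: fails — wR²v but no w* with wRw* and vR²w*.
F2: fails — w1R²w0 but no w with w1Rw and w0R²w.
F3: ✓.
F4: ✓.
Valid on: F3, F4.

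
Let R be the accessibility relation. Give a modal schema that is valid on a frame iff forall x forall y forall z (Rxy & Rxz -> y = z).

This is partial functionality; the standard corresponding axiom is CD: ◇ψ → □ψ.
Suppose ◇ψ→□ψ is valid. Take Rxy, Rxz and set V(ψ)={y}. Then ◇ψ at x, so □ψ at x, so ψ at z, i.e. z=y.

◇ψ → □ψ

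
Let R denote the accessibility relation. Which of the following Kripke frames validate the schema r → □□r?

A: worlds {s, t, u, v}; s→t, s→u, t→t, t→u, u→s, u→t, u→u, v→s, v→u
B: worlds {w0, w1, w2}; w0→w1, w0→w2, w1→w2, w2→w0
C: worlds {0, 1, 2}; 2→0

This is the axiom for a generalized confluence (Geach) condition; its first-order frame correspondent is ∀x ∀z (xR²z → ∃w (x = w ∧ z = w)).
A: fails — sR²t but s ≠ t.
B: fails — w0R²w2 but w0 ≠ w2.
C: ✓.
Valid on: C.

C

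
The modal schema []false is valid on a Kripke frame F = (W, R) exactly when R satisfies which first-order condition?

emptiness of R

□⊥ is valid iff no world has any successor (otherwise □⊥ fails at any world with one).
The converse is a direct semantic check.
So the correspondent is emptiness of R.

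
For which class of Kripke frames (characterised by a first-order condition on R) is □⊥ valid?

Emptiness of R

□⊥ is valid iff no world has any successor (otherwise □⊥ fails at any world with one).
Conversely, on a frame with emptiness of R the schema holds at every world under every valuation.
Frame condition: ∀x ∀y ¬Rxy.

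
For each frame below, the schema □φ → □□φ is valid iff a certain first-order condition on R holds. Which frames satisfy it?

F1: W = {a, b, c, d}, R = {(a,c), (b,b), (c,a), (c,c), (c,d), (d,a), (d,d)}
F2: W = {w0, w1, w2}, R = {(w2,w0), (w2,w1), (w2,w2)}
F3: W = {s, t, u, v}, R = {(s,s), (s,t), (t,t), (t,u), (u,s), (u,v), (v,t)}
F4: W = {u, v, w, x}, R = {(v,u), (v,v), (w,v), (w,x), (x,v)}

Frame correspondent (Sahlqvist): ∀x ∀y ∀z (Rxy ∧ Ryz → Rxz) — i.e. transitivity.
F1: fails — Rac and Rcd but not Rad.
F2: satisfies the condition.
F3: fails — Ruv and Rvt but not Rut.
F4: fails — Rwv and Rvu but not Rwu.
Valid on: F2.

F2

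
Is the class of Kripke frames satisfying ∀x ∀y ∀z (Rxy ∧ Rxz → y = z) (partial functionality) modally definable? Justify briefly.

Yes: it is partial functionality, defined by the CD schema ◇p → □p.
Suppose ◇p→□p is valid. Take Rxy, Rxz and set V(p)={y}. Then ◇p at x, so □p at x, so p at z, i.e. z=y.

Yes — defined by ◇p → □p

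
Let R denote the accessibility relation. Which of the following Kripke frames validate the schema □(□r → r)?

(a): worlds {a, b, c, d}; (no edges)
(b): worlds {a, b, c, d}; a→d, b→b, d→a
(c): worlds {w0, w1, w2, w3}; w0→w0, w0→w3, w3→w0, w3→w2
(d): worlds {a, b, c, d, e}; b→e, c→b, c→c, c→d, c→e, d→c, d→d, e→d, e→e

(a)

Frame correspondent (Sahlqvist): ∀x ∀y (Rxy → Ryy) — i.e. shift-reflexivity.
(a): holds.
(b): fails — Rad but not Rdd.
(c): fails — Rw3w2 but not Rw2w2.
(d): fails — Rcb but not Rbb.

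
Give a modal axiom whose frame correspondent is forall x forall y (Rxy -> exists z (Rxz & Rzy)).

□□ψ → □ψ

A defining formula is □□ψ → □ψ (the C4 axiom).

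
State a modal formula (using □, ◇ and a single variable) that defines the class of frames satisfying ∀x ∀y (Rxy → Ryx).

ψ → □◇ψ

A defining formula is ψ → □◇ψ (the B axiom).
Suppose ψ→□◇ψ is valid. Take Rxy and set V(ψ)={x}. Then ψ at x, so □◇ψ at x, so ◇ψ at y, so some z with Ryz has ψ; z=x, i.e. Ryx.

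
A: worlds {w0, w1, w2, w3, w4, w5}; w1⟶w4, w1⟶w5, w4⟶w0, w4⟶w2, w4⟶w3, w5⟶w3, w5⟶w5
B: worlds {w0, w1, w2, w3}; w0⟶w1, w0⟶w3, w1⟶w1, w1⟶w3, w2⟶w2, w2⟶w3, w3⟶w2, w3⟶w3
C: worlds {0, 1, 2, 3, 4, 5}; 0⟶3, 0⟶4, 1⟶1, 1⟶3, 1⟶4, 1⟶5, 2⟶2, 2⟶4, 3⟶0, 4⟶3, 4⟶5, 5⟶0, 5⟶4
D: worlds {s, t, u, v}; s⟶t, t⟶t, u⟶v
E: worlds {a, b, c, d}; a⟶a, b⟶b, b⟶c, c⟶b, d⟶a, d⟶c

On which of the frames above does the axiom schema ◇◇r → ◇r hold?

This is the axiom for transitivity; its first-order frame correspondent is ∀x ∀y ∀z (Rxy ∧ Ryz → Rxz).
A: fails — Rw1w5 and Rw5w3 but not Rw1w3.
B: fails — Rw1w3 and Rw3w2 but not Rw1w2.
C: fails — R45 and R50 but not R40.
D: condition met.
E: fails — Rdc and Rcb but not Rdb.
Valid on: D.

D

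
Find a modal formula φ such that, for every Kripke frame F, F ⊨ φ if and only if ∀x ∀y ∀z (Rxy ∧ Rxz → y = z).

◇ψ → □ψ

A defining formula is ◇ψ → □ψ (the CD axiom).
Suppose ◇ψ→□ψ is valid. Take Rxy, Rxz and set V(ψ)={y}. Then ◇ψ at x, so □ψ at x, so ψ at z, i.e. z=y.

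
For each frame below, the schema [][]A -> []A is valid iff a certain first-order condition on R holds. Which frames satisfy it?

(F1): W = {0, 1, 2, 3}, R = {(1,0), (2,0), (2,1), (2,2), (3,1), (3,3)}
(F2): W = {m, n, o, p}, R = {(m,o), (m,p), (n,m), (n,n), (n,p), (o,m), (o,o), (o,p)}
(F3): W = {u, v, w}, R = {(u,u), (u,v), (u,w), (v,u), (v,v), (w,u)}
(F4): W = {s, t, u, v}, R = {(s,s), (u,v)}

(F2), (F3)

The schema corresponds to density: forall x forall y (Rxy -> exists z (Rxz & Rzy)).
(F1): fails — R10 but no z with R1z and Rz0.
(F2): condition met.
(F3): condition met.
(F4): fails — Ruv but no z with Ruz and Rzv.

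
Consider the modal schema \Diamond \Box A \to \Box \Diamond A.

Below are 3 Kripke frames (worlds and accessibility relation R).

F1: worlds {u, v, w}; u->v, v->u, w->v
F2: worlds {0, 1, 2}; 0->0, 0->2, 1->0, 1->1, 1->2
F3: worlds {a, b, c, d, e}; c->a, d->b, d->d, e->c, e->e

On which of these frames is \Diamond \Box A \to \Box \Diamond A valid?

Frame correspondent (Sahlqvist): \forall x \forall y \forall z (Rxy \wedge Rxz \to \exists w (Ryw \wedge Rzw)) — i.e. convergence.
F1: ✓.
F2: fails — R00 and R02 but 0 and 2 have no common successor.
F3: fails — Rca and Rca but a and a have no common successor.

F1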